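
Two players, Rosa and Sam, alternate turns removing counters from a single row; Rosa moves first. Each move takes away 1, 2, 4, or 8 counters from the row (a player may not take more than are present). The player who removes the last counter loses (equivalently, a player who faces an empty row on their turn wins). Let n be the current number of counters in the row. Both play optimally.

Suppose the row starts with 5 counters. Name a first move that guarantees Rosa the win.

Use the standard recursion: the mover wins at a terminal position; elsewhere, the mover wins exactly when some move hands the opponent an L position.
n=0: no move; the opponent has just taken the last counter and therefore loses → W
n=1: L (sole option 0(W) is W)
n=2: W (go to 1, an L position)
n=3: W (go to 1, an L position)
n=4: L (options 3(W), 2(W), 0(W) are all W)
n=5: W (go to 4, an L position)
From 5, the L positions reachable in one move are: 4, 1. Any move reaching one of these is winning.

Remove 1, leaving 4.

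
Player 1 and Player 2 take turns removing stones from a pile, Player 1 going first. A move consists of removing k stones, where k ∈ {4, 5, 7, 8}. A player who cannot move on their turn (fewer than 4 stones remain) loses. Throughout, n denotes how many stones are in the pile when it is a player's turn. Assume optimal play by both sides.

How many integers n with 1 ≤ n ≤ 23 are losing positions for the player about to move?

7

Positions with no move are L. A position that does have a move is losing for the player to move precisely when every available move leads to a winning position for the opponent. Fill in the labels:
n=0: no move → L
n=1: no move → L
n=2: no move → L
n=3: no move → L
n=4: reaches L-position 0 → W
n=5: reaches L-position 1 → W
n=6: reaches L-position 2 → W
n=7: reaches L-position 3 → W
n=8: reaches L-position 3 → W
n=9: reaches L-position 2 → W
n=10: reaches L-position 3 → W
n=11: reaches L-position 3 → W
n=12: only reaches 8(W), 7(W), 5(W), 4(W), all W → L
n=13: only reaches 9(W), 8(W), 6(W), 5(W), all W → L
n=14: only reaches 10(W), 9(W), 7(W), 6(W), all W → L
n=15: only reaches 11(W), 10(W), 8(W), 7(W), all W → L
n=16: reaches L-position 12 → W
n=17: reaches L-position 13 → W
n=18: reaches L-position 14 → W
n=19: reaches L-position 15 → W
n=20: reaches L-position 15 → W
n=21: reaches L-position 14 → W
n=22: reaches L-position 15 → W
n=23: reaches L-position 15 → W
L entries with 1 ≤ n ≤ 23 (n=0 is outside the asked range and is not counted): n = 1, 2, 3, 12, 13, 14, 15; that makes 7.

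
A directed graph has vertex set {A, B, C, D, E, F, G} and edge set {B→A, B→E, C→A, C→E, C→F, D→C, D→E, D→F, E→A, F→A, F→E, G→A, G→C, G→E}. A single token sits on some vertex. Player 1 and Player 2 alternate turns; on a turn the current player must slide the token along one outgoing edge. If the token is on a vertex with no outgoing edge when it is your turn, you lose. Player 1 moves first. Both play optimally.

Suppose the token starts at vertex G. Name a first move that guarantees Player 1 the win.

Label each position W (a win for the player to move) or L (a loss). A position with no legal move is L; any other position is W exactly when some move reaches an L, and L when every move reaches a W.
Every edge goes from a vertex to one that appears earlier in the order A, E, F, C, D, G, B, so processing vertices in that order labels each vertex after all of its successors.
A: no outgoing edge → L
E: →A(L), so W
F: →A(L), so W
C: →A(L), so W
D: →C(W), F(W), E(W) — all W, so L
G: →A(L), so W
B: →A(L), so W
From G, the L positions reachable in one move are: A.

Move to A.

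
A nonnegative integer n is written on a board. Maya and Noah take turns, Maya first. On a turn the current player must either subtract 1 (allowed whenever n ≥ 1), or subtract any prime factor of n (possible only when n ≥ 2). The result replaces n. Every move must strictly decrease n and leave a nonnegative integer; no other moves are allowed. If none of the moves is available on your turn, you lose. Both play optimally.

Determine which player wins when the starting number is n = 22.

Maya wins.

Use the standard recursion: the mover loses at a terminal position; elsewhere, the mover wins exactly when some move hands the opponent an L position.
n=0: no move → L
n=1: can move to 0, which is L ⇒ W
n=2: can move to 0, which is L ⇒ W
n=3: can move to 0, which is L ⇒ W
n=4: moves to 2(W), 3(W); every one is W ⇒ L
n=5: can move to 0, which is L ⇒ W
n=6: can move to 4, which is L ⇒ W
n=7: can move to 0, which is L ⇒ W
n=8: moves to 6(W), 7(W); every one is W ⇒ L
n=9: can move to 8, which is L ⇒ W
n=10: can move to 8, which is L ⇒ W
n=11: can move to 0, which is L ⇒ W
n=12: moves to 9(W), 10(W), 11(W); every one is W ⇒ L
n=13: can move to 0, which is L ⇒ W
n=14: can move to 12, which is L ⇒ W
n=15: can move to 12, which is L ⇒ W
n=16: moves to 14(W), 15(W); every one is W ⇒ L
n=17: can move to 0, which is L ⇒ W
n=18: can move to 16, which is L ⇒ W
n=19: can move to 0, which is L ⇒ W
n=20: moves to 15(W), 18(W), 19(W); every one is W ⇒ L
n=21: can move to 20, which is L ⇒ W
n=22: can move to 20, which is L ⇒ W
From 22 Maya can move to 20, reaching an L position.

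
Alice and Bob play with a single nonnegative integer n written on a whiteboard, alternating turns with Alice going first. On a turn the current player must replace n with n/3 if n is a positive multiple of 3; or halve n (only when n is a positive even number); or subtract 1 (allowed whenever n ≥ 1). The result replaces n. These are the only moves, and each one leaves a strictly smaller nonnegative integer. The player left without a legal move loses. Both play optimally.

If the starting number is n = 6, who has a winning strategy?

Alice wins.

Label each position W (a win for the player to move) or L (a loss). A position with no legal move is L; any other position is W exactly when some move reaches an L, and L when every move reaches a W.
n=0: no move → L
n=1: W (go to 0, an L position)
n=2: L (sole option 1(W) is W)
n=3: W (go to 2, an L position)
n=4: W (go to 2, an L position)
n=5: L (sole option 4(W) is W)
n=6: W (go to 2, an L position)
The starting position 6 is W: Alice should move to 2, handing over an L position.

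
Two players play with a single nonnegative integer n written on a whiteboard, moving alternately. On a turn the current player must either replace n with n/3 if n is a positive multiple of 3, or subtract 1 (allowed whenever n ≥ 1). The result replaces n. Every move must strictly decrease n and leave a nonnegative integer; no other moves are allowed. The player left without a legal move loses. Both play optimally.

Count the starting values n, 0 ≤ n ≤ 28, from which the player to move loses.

14

Compute win/loss labels from the base case upward. A position with no move is L. Any other position is W if it can reach an L in one move, else L.
n=0: no move → L
n=1: →0(L), so W
n=2: →1(W) only, which is W, so L
n=3: →2(L), so W
n=4: →3(W) only, which is W, so L
n=5: →4(L), so W
n=6: →2(L), so W
n=7: →6(W) only, which is W, so L
n=8: →7(L), so W
n=9: →3(W), 8(W) — all W, so L
n=10: →9(L), so W
n=11: →10(W) only, which is W, so L
n=12: →4(L), so W
n=13: →12(W) only, which is W, so L
n=14: →13(L), so W
n=15: →5(W), 14(W) — all W, so L
n=16: →15(L), so W
n=17: →16(W) only, which is W, so L
n=18: →17(L), so W
n=19: →18(W) only, which is W, so L
n=20: →19(L), so W
n=21: →7(L), so W
n=22: →21(W) only, which is W, so L
n=23: →22(L), so W
n=24: →8(W), 23(W) — all W, so L
n=25: →24(L), so W
n=26: →25(W) only, which is W, so L
n=27: →9(L), so W
n=28: →27(W) only, which is W, so L
L entries with 0 ≤ n ≤ 28: n = 0, 2, 4, 7, 9, 11, 13, 15, 17, 19, 22, 24, 26, 28; that makes 14.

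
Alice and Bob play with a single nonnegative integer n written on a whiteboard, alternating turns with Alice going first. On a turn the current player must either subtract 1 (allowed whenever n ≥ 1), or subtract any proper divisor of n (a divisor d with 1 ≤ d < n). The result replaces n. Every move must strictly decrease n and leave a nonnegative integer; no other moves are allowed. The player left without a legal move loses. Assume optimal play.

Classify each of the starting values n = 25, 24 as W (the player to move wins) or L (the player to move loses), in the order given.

25: L, 24: W

Classify positions by backward induction: terminal positions (no move available) are L. From any other position, the mover wins iff some move reaches an L.
n=0: no move → L
n=1: can move to 0, which is L ⇒ W
n=2: the only move is to 1(W), a W ⇒ L
n=3: can move to 2, which is L ⇒ W
n=4: can move to 2, which is L ⇒ W
n=5: the only move is to 4(W), a W ⇒ L
n=6: can move to 5, which is L ⇒ W
n=7: the only move is to 6(W), a W ⇒ L
n=8: can move to 7, which is L ⇒ W
n=9: moves to 6(W), 8(W); every one is W ⇒ L
n=10: can move to 5, which is L ⇒ W
n=11: the only move is to 10(W), a W ⇒ L
n=12: can move to 9, which is L ⇒ W
n=13: the only move is to 12(W), a W ⇒ L
n=14: can move to 7, which is L ⇒ W
n=15: moves to 10(W), 12(W), 14(W); every one is W ⇒ L
n=16: can move to 15, which is L ⇒ W
n=17: the only move is to 16(W), a W ⇒ L
n=18: can move to 9, which is L ⇒ W
n=19: the only move is to 18(W), a W ⇒ L
n=20: can move to 15, which is L ⇒ W
n=21: moves to 14(W), 18(W), 20(W); every one is W ⇒ L
n=22: can move to 11, which is L ⇒ W
n=23: the only move is to 22(W), a W ⇒ L
n=24: can move to 21, which is L ⇒ W
n=25: moves to 20(W), 24(W); every one is W ⇒ L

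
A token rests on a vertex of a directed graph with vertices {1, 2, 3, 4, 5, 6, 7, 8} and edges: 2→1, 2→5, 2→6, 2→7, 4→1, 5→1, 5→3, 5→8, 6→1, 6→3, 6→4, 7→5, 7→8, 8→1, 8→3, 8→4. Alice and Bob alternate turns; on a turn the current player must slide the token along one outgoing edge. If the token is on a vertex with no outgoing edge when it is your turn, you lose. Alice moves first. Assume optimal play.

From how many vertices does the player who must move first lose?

3

Build the W/L table. Terminal = L. A non-terminal position is W if it has a move to some L; otherwise it is L.
Every edge goes from a vertex to one that appears earlier in the order 3, 1, 4, 8, 6, 5, 7, 2, so processing vertices in that order labels each vertex after all of its successors.
3: no outgoing edge → L
1: no outgoing edge → L
4: can move to 1, which is L ⇒ W
8: can move to 1, which is L ⇒ W
6: can move to 1, which is L ⇒ W
5: can move to 1, which is L ⇒ W
7: moves to 5(W), 8(W); every one is W ⇒ L
2: can move to 7, which is L ⇒ W
The L vertices are 1, 3, 7; that is 3 in all.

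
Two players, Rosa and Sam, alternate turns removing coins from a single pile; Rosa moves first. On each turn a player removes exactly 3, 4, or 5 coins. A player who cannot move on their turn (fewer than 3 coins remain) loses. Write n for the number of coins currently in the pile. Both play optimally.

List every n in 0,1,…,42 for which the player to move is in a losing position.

Classify positions by backward induction: terminal positions (no move available) are L. From any other position, the mover wins iff some move reaches an L.
n=0: no move → L
n=1: no move → L
n=2: no move → L
n=3: W (go to 0, an L position)
n=4: W (go to 1, an L position)
n=5: W (go to 2, an L position)
n=6: W (go to 2, an L position)
n=7: W (go to 2, an L position)
n=8: L (options 5(W), 4(W), 3(W) are all W)
n=9: L (options 6(W), 5(W), 4(W) are all W)
n=10: L (options 7(W), 6(W), 5(W) are all W)
n=11: W (go to 8, an L position)
n=12: W (go to 9, an L position)
n=13: W (go to 10, an L position)
n=14: W (go to 10, an L position)
n=15: W (go to 10, an L position)
n=16: L (options 13(W), 12(W), 11(W) are all W)
n=17: L (options 14(W), 13(W), 12(W) are all W)
n=18: L (options 15(W), 14(W), 13(W) are all W)
n=19: W (go to 16, an L position)
n=20: W (go to 17, an L position)
n=21: W (go to 18, an L position)
n=22: W (go to 18, an L position)
n=23: W (go to 18, an L position)
n=24: L (options 21(W), 20(W), 19(W) are all W)
n=25: L (options 22(W), 21(W), 20(W) are all W)
n=26: L (options 23(W), 22(W), 21(W) are all W)
n=27: W (go to 24, an L position)
n=28: W (go to 25, an L position)
n=29: W (go to 26, an L position)
n=30: W (go to 26, an L position)
n=31: W (go to 26, an L position)
n=32: L (options 29(W), 28(W), 27(W) are all W)
n=33: L (options 30(W), 29(W), 28(W) are all W)
n=34: L (options 31(W), 30(W), 29(W) are all W)
n=35: W (go to 32, an L position)
n=36: W (go to 33, an L position)
n=37: W (go to 34, an L position)
n=38: W (go to 34, an L position)
n=39: W (go to 34, an L position)
n=40: L (options 37(W), 36(W), 35(W) are all W)
n=41: L (options 38(W), 37(W), 36(W) are all W)
n=42: L (options 39(W), 38(W), 37(W) are all W)
Reading off the rows marked L gives the requested list; there are 18 such values of n.

0, 1, 2, 8, 9, 10, 16, 17, 18, 24, 25, 26, 32, 33, 34, 40, 41, 42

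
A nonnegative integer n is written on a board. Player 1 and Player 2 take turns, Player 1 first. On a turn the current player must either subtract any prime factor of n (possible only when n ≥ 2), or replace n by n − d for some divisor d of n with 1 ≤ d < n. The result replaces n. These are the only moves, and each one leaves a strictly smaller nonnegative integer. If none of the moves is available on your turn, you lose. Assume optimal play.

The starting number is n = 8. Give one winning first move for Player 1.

Move to 4.

Compute win/loss labels from the base case upward. A position with no move is L. Any other position is W if it can reach an L in one move, else L.
n=0: no move → L
n=1: no move → L
n=2: reaches L-position 0 → W
n=3: reaches L-position 0 → W
n=4: only reaches 2(W), 3(W), all W → L
n=5: reaches L-position 0 → W
n=6: reaches L-position 4 → W
n=7: reaches L-position 0 → W
n=8: reaches L-position 4 → W
From 8, the L positions reachable in one move are: 4.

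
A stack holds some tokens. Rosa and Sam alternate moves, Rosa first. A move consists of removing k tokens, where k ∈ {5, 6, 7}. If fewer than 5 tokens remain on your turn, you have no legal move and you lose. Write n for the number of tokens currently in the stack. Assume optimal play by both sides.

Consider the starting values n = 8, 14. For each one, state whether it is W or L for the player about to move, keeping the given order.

Positions with no move are L. A position that does have a move is losing for the player to move precisely when every available move leads to a winning position for the opponent. Fill in the labels:
n=0: no move → L
n=1: no move → L
n=2: no move → L
n=3: no move → L
n=4: no move → L
n=5: can move to 0, which is L ⇒ W
n=6: can move to 1, which is L ⇒ W
n=7: can move to 2, which is L ⇒ W
n=8: can move to 3, which is L ⇒ W
n=9: can move to 4, which is L ⇒ W
n=10: can move to 4, which is L ⇒ W
n=11: can move to 4, which is L ⇒ W
n=12: moves to 7(W), 6(W), 5(W); every one is W ⇒ L
n=13: moves to 8(W), 7(W), 6(W); every one is W ⇒ L
n=14: moves to 9(W), 8(W), 7(W); every one is W ⇒ L

8: W, 14: L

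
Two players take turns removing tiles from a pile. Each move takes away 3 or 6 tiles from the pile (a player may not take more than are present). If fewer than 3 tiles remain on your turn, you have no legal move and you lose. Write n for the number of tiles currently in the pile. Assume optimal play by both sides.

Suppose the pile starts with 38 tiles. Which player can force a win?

The second player wins.

Build the W/L table. Terminal = L. A non-terminal position is W if it has a move to some L; otherwise it is L.
n=0: no move → L
n=1: no move → L
n=2: no move → L
n=3: reaches L-position 0 → W
n=4: reaches L-position 1 → W
n=5: reaches L-position 2 → W
n=6: reaches L-position 0 → W
n=7: reaches L-position 1 → W
n=8: reaches L-position 2 → W
n=9: only reaches 6(W), 3(W), all W → L
n=10: only reaches 7(W), 4(W), all W → L
n=11: only reaches 8(W), 5(W), all W → L
n=12: reaches L-position 9 → W
n=13: reaches L-position 10 → W
n=14: reaches L-position 11 → W
n=15: reaches L-position 9 → W
n=16: reaches L-position 10 → W
n=17: reaches L-position 11 → W
n=18: only reaches 15(W), 12(W), all W → L
n=19: only reaches 16(W), 13(W), all W → L
n=20: only reaches 17(W), 14(W), all W → L
n=21: reaches L-position 18 → W
n=22: reaches L-position 19 → W
n=23: reaches L-position 20 → W
n=24: reaches L-position 18 → W
n=25: reaches L-position 19 → W
n=26: reaches L-position 20 → W
n=27: only reaches 24(W), 21(W), all W → L
n=28: only reaches 25(W), 22(W), all W → L
n=29: only reaches 26(W), 23(W), all W → L
n=30: reaches L-position 27 → W
n=31: reaches L-position 28 → W
n=32: reaches L-position 29 → W
n=33: reaches L-position 27 → W
n=34: reaches L-position 28 → W
n=35: reaches L-position 29 → W
n=36: only reaches 33(W), 30(W), all W → L
n=37: only reaches 34(W), 31(W), all W → L
n=38: only reaches 35(W), 32(W), all W → L
Every move from 38 reaches a W position, so the mover loses.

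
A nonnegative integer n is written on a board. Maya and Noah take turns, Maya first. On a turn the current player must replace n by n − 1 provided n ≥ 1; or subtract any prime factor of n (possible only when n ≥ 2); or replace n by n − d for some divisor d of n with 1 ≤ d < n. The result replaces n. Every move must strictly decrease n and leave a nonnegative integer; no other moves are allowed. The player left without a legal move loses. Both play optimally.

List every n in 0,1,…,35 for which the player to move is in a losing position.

Classify positions by backward induction: terminal positions (no move available) are L. From any other position, the mover wins iff some move reaches an L.
n=0: no move → L
n=1: reaches L-position 0 → W
n=2: reaches L-position 0 → W
n=3: reaches L-position 0 → W
n=4: only reaches 2(W), 3(W), all W → L
n=5: reaches L-position 0 → W
n=6: reaches L-position 4 → W
n=7: reaches L-position 0 → W
n=8: reaches L-position 4 → W
n=9: only reaches 6(W), 8(W), all W → L
n=10: reaches L-position 9 → W
n=11: reaches L-position 0 → W
n=12: reaches L-position 9 → W
n=13: reaches L-position 0 → W
n=14: only reaches 7(W), 12(W), 13(W), all W → L
n=15: reaches L-position 14 → W
n=16: reaches L-position 14 → W
n=17: reaches L-position 0 → W
n=18: reaches L-position 9 → W
n=19: reaches L-position 0 → W
n=20: only reaches 10(W), 15(W), 16(W), 18(W), 19(W), all W → L
n=21: reaches L-position 14 → W
n=22: reaches L-position 20 → W
n=23: reaches L-position 0 → W
n=24: reaches L-position 20 → W
n=25: reaches L-position 20 → W
n=26: only reaches 13(W), 24(W), 25(W), all W → L
n=27: reaches L-position 26 → W
n=28: reaches L-position 14 → W
n=29: reaches L-position 0 → W
n=30: reaches L-position 20 → W
n=31: reaches L-position 0 → W
n=32: only reaches 16(W), 24(W), 28(W), 30(W), 31(W), all W → L
n=33: reaches L-position 32 → W
n=34: reaches L-position 32 → W
n=35: only reaches 28(W), 30(W), 34(W), all W → L
The losing starting values of n are exactly the entries labelled L in this table (8 of them).

0, 4, 9, 14, 20, 26, 32, 35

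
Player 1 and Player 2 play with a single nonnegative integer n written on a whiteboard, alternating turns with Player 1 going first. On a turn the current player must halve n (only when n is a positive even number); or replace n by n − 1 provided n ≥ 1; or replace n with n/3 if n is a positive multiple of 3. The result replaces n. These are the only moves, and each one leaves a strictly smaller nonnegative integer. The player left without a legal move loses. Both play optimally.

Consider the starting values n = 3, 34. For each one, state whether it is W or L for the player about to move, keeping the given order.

Compute win/loss labels from the base case upward. A position with no move is L. Any other position is W if it can reach an L in one move, else L.
n=0: no move → L
n=1: →0(L), so W
n=2: →1(W) only, which is W, so L
n=3: →2(L), so W
n=4: →2(L), so W
n=5: →4(W) only, which is W, so L
n=6: →2(L), so W
n=7: →6(W) only, which is W, so L
n=8: →7(L), so W
n=9: →3(W), 8(W) — all W, so L
n=10: →5(L), so W
n=11: →10(W) only, which is W, so L
n=12: →11(L), so W
n=13: →12(W) only, which is W, so L
n=14: →7(L), so W
n=15: →5(L), so W
n=16: →8(W), 15(W) — all W, so L
n=17: →16(L), so W
n=18: →9(L), so W
n=19: →18(W) only, which is W, so L
n=20: →19(L), so W
n=21: →7(L), so W
n=22: →11(L), so W
n=23: →22(W) only, which is W, so L
n=24: →23(L), so W
n=25: →24(W) only, which is W, so L
n=26: →13(L), so W
n=27: →9(L), so W
n=28: →14(W), 27(W) — all W, so L
n=29: →28(L), so W
n=30: →10(W), 15(W), 29(W) — all W, so L
n=31: →30(L), so W
n=32: →16(L), so W
n=33: →11(L), so W
n=34: →17(W), 33(W) — all W, so L

3: W, 34: L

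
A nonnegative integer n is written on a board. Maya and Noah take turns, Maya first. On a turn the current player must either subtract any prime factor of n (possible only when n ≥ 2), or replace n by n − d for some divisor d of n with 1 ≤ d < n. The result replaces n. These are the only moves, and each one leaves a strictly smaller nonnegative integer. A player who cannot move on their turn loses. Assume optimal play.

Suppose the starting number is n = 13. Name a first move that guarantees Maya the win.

Work bottom-up. With no move the player to move loses. Otherwise the position is W if at least one move leads to an L position for the opponent, and L if every move leads to a W.
n=0: no move → L
n=1: no move → L
n=2: reaches L-position 0 → W
n=3: reaches L-position 0 → W
n=4: only reaches 2(W), 3(W), all W → L
n=5: reaches L-position 0 → W
n=6: reaches L-position 4 → W
n=7: reaches L-position 0 → W
n=8: reaches L-position 4 → W
n=9: only reaches 6(W), 8(W), all W → L
n=10: reaches L-position 9 → W
n=11: reaches L-position 0 → W
n=12: reaches L-position 9 → W
n=13: reaches L-position 0 → W
From 13, the L positions reachable in one move are: 0.

Move to 0.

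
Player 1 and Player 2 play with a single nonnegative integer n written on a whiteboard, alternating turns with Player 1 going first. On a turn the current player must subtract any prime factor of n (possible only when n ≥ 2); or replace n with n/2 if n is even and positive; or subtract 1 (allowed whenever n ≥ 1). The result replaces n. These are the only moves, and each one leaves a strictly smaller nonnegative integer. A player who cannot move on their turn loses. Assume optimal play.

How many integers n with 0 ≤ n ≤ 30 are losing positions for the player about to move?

7

Classify positions by backward induction: terminal positions (no move available) are L. From any other position, the mover wins iff some move reaches an L.
n=0: no move → L
n=1: →0(L), so W
n=2: →0(L), so W
n=3: →0(L), so W
n=4: →2(W), 3(W) — all W, so L
n=5: →0(L), so W
n=6: →4(L), so W
n=7: →0(L), so W
n=8: →4(L), so W
n=9: →6(W), 8(W) — all W, so L
n=10: →9(L), so W
n=11: →0(L), so W
n=12: →9(L), so W
n=13: →0(L), so W
n=14: →7(W), 12(W), 13(W) — all W, so L
n=15: →14(L), so W
n=16: →14(L), so W
n=17: →0(L), so W
n=18: →9(L), so W
n=19: →0(L), so W
n=20: →10(W), 15(W), 18(W), 19(W) — all W, so L
n=21: →14(L), so W
n=22: →20(L), so W
n=23: →0(L), so W
n=24: →12(W), 21(W), 22(W), 23(W) — all W, so L
n=25: →20(L), so W
n=26: →24(L), so W
n=27: →24(L), so W
n=28: →14(L), so W
n=29: →0(L), so W
n=30: →15(W), 25(W), 27(W), 28(W), 29(W) — all W, so L
L entries with 0 ≤ n ≤ 30: n = 0, 4, 9, 14, 20, 24, 30; that makes 7.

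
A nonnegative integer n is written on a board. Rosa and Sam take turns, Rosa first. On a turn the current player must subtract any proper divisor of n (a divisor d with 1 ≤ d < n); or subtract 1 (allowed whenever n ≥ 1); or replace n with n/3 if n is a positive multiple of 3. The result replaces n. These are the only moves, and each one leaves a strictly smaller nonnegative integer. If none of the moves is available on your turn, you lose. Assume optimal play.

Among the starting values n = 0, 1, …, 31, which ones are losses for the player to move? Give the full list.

0, 2, 5, 7, 9, 11, 13, 16, 19, 23, 25, 28, 31

Compute win/loss labels from the base case upward. A position with no move is L. Any other position is W if it can reach an L in one move, else L.
n=0: no move → L
n=1: →0(L), so W
n=2: →1(W) only, which is W, so L
n=3: →2(L), so W
n=4: →2(L), so W
n=5: →4(W) only, which is W, so L
n=6: →2(L), so W
n=7: →6(W) only, which is W, so L
n=8: →7(L), so W
n=9: →3(W), 6(W), 8(W) — all W, so L
n=10: →5(L), so W
n=11: →10(W) only, which is W, so L
n=12: →9(L), so W
n=13: →12(W) only, which is W, so L
n=14: →7(L), so W
n=15: →5(L), so W
n=16: →8(W), 12(W), 14(W), 15(W) — all W, so L
n=17: →16(L), so W
n=18: →9(L), so W
n=19: →18(W) only, which is W, so L
n=20: →16(L), so W
n=21: →7(L), so W
n=22: →11(L), so W
n=23: →22(W) only, which is W, so L
n=24: →16(L), so W
n=25: →20(W), 24(W) — all W, so L
n=26: →13(L), so W
n=27: →9(L), so W
n=28: →14(W), 21(W), 24(W), 26(W), 27(W) — all W, so L
n=29: →28(L), so W
n=30: →25(L), so W
n=31: →30(W) only, which is W, so L
The losing starting values of n are exactly the entries labelled L in this table (13 of them).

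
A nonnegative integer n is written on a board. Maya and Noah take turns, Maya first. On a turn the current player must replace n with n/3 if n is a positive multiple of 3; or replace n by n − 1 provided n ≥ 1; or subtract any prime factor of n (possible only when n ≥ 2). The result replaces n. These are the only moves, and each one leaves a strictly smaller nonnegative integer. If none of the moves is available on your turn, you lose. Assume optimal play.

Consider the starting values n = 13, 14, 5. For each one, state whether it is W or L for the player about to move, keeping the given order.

13: W, 14: L, 5: W

Classify positions by backward induction: terminal positions (no move available) are L. From any other position, the mover wins iff some move reaches an L.
n=0: no move → L
n=1: →0(L), so W
n=2: →0(L), so W
n=3: →0(L), so W
n=4: →2(W), 3(W) — all W, so L
n=5: →0(L), so W
n=6: →4(L), so W
n=7: →0(L), so W
n=8: →6(W), 7(W) — all W, so L
n=9: →8(L), so W
n=10: →8(L), so W
n=11: →0(L), so W
n=12: →4(L), so W
n=13: →0(L), so W
n=14: →7(W), 12(W), 13(W) — all W, so L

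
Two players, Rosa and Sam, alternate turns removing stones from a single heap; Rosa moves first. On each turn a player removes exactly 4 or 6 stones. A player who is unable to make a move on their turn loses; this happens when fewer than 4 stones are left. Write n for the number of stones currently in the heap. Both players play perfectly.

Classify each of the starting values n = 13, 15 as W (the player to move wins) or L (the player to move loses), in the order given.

13: L, 15: W

Work bottom-up. With no move the player to move loses. Otherwise the position is W if at least one move leads to an L position for the opponent, and L if every move leads to a W.
n=0: no move → L
n=1: no move → L
n=2: no move → L
n=3: no move → L
n=4: W (go to 0, an L position)
n=5: W (go to 1, an L position)
n=6: W (go to 2, an L position)
n=7: W (go to 3, an L position)
n=8: W (go to 2, an L position)
n=9: W (go to 3, an L position)
n=10: L (options 6(W), 4(W) are all W)
n=11: L (options 7(W), 5(W) are all W)
n=12: L (options 8(W), 6(W) are all W)
n=13: L (options 9(W), 7(W) are all W)
n=14: W (go to 10, an L position)
n=15: W (go to 11, an L position)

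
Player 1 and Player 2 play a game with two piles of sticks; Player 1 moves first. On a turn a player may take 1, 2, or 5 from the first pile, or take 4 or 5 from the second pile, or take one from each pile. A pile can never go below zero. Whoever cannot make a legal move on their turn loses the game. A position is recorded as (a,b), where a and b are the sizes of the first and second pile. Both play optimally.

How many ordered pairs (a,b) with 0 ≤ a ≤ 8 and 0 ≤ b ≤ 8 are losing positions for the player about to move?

27

Positions with no move are L. A position that does have a move is losing for the player to move precisely when every available move leads to a winning position for the opponent. Fill in the labels:
Every move lowers a or b (never raises either), so fill the grid row by row in increasing a, and left to right within a row: each cell's successors are then already labelled.
      b=0  b=1  b=2  b=3  b=4  b=5  b=6  b=7  b=8
a=0:    L    L    L    L    W    W    W    W    W
a=1:    W    W    W    W    W    L    L    L    L
a=2:    W    W    W    W    L    W    W    W    W
a=3:    L    L    L    L    W    W    W    W    W
a=4:    W    W    W    W    W    L    L    L    L
a=5:    W    W    W    W    L    W    W    W    W
a=6:    L    L    L    L    W    W    W    W    W
a=7:    W    W    W    W    W    L    L    L    L
a=8:    W    W    W    W    L    W    W    W    W
Cells with no legal move (terminal, hence L): (0,0), (0,1), (0,2), (0,3).
The remaining L cells, each justified by listing all of its moves:
(1,5): →(0,5)(W), (1,1)(W), (1,0)(W), (0,4)(W) — all W, so L
(1,6): →(0,6)(W), (1,2)(W), (1,1)(W), (0,5)(W) — all W, so L
(1,7): →(0,7)(W), (1,3)(W), (1,2)(W), (0,6)(W) — all W, so L
(1,8): →(0,8)(W), (1,4)(W), (1,3)(W), (0,7)(W) — all W, so L
(2,4): →(1,4)(W), (0,4)(W), (2,0)(W), (1,3)(W) — all W, so L
(3,0): →(2,0)(W), (1,0)(W) — all W, so L
(3,1): →(2,1)(W), (1,1)(W), (2,0)(W) — all W, so L
(3,2): →(2,2)(W), (1,2)(W), (2,1)(W) — all W, so L
(3,3): →(2,3)(W), (1,3)(W), (2,2)(W) — all W, so L
(4,5): →(3,5)(W), (2,5)(W), (4,1)(W), (4,0)(W), (3,4)(W) — all W, so L
(4,6): →(3,6)(W), (2,6)(W), (4,2)(W), (4,1)(W), (3,5)(W) — all W, so L
(4,7): →(3,7)(W), (2,7)(W), (4,3)(W), (4,2)(W), (3,6)(W) — all W, so L
(4,8): →(3,8)(W), (2,8)(W), (4,4)(W), (4,3)(W), (3,7)(W) — all W, so L
(5,4): →(4,4)(W), (3,4)(W), (0,4)(W), (5,0)(W), (4,3)(W) — all W, so L
(6,0): →(5,0)(W), (4,0)(W), (1,0)(W) — all W, so L
(6,1): →(5,1)(W), (4,1)(W), (1,1)(W), (5,0)(W) — all W, so L
(6,2): →(5,2)(W), (4,2)(W), (1,2)(W), (5,1)(W) — all W, so L
(6,3): →(5,3)(W), (4,3)(W), (1,3)(W), (5,2)(W) — all W, so L
(7,5): →(6,5)(W), (5,5)(W), (2,5)(W), (7,1)(W), (7,0)(W), (6,4)(W) — all W, so L
(7,6): →(6,6)(W), (5,6)(W), (2,6)(W), (7,2)(W), (7,1)(W), (6,5)(W) — all W, so L
(7,7): →(6,7)(W), (5,7)(W), (2,7)(W), (7,3)(W), (7,2)(W), (6,6)(W) — all W, so L
(7,8): →(6,8)(W), (5,8)(W), (2,8)(W), (7,4)(W), (7,3)(W), (6,7)(W) — all W, so L
(8,4): →(7,4)(W), (6,4)(W), (3,4)(W), (8,0)(W), (7,3)(W) — all W, so L
Every other cell has at least one move into one of the L cells above, so it is W.
L cells per row: a=0: 4, a=1: 4, a=2: 1, a=3: 4, a=4: 4, a=5: 1, a=6: 4, a=7: 4, a=8: 1; total 27.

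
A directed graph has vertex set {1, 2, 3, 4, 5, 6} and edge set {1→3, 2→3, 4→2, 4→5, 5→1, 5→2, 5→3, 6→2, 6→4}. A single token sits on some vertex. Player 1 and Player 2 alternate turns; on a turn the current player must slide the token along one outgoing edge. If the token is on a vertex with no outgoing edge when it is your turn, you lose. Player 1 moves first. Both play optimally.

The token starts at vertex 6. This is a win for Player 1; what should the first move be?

Build the W/L table. Terminal = L. A non-terminal position is W if it has a move to some L; otherwise it is L.
Every edge goes from a vertex to one that appears earlier in the order 3, 2, 1, 5, 4, 6, so processing vertices in that order labels each vertex after all of its successors.
3: no outgoing edge → L
2: reaches L-position 3 → W
1: reaches L-position 3 → W
5: reaches L-position 3 → W
4: only reaches 5(W), 2(W), all W → L
6: reaches L-position 4 → W
From 6, the L positions reachable in one move are: 4.

Move to 4.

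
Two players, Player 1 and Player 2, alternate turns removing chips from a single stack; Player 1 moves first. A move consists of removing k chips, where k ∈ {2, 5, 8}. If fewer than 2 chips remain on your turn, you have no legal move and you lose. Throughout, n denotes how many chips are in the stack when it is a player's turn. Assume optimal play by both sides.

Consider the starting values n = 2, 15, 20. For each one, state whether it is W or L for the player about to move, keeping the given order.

2: W, 15: W, 20: L

Build the W/L table. Terminal = L. A non-terminal position is W if it has a move to some L; otherwise it is L.
n=0: no move → L
n=1: no move → L
n=2: reaches L-position 0 → W
n=3: reaches L-position 1 → W
n=4: only reaches 2(W), which is W → L
n=5: reaches L-position 0 → W
n=6: reaches L-position 4 → W
n=7: only reaches 5(W), 2(W), all W → L
n=8: reaches L-position 0 → W
n=9: reaches L-position 7 → W
n=10: only reaches 8(W), 5(W), 2(W), all W → L
n=11: only reaches 9(W), 6(W), 3(W), all W → L
n=12: reaches L-position 10 → W
n=13: reaches L-position 11 → W
n=14: only reaches 12(W), 9(W), 6(W), all W → L
n=15: reaches L-position 10 → W
n=16: reaches L-position 14 → W
n=17: only reaches 15(W), 12(W), 9(W), all W → L
n=18: reaches L-position 10 → W
n=19: reaches L-position 17 → W
n=20: only reaches 18(W), 15(W), 12(W), all W → L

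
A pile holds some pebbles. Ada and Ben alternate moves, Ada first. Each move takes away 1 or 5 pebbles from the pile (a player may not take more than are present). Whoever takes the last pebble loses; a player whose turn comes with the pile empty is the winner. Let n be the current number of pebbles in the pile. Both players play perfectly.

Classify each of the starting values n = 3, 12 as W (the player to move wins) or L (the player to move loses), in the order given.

3: L, 12: W

Use the standard recursion: the mover wins at a terminal position; elsewhere, the mover wins exactly when some move hands the opponent an L position.
n=0: no move; the opponent has just taken the last pebble and therefore loses → W
n=1: L (sole option 0(W) is W)
n=2: W (go to 1, an L position)
n=3: L (sole option 2(W) is W)
n=4: W (go to 3, an L position)
n=5: L (options 4(W), 0(W) are all W)
n=6: W (go to 5, an L position)
n=7: L (options 6(W), 2(W) are all W)
n=8: W (go to 7, an L position)
n=9: L (options 8(W), 4(W) are all W)
n=10: W (go to 9, an L position)
n=11: L (options 10(W), 6(W) are all W)
n=12: W (go to 11, an L position)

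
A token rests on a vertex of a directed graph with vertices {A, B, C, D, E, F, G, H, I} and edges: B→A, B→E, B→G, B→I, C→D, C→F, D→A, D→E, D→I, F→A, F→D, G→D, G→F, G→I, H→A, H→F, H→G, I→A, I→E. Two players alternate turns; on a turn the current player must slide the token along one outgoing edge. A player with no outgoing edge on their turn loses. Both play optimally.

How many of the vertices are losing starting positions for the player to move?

Compute win/loss labels from the base case upward. A position with no move is L. Any other position is W if it can reach an L in one move, else L.
Every edge goes from a vertex to one that appears earlier in the order A, E, I, D, F, G, H, B, C, so processing vertices in that order labels each vertex after all of its successors.
A: no outgoing edge → L
E: no outgoing edge → L
I: →E(L), so W
D: →E(L), so W
F: →A(L), so W
G: →F(W), D(W), I(W) — all W, so L
H: →G(L), so W
B: →G(L), so W
C: →F(W), D(W) — all W, so L
The L vertices are A, C, E, G; that is 4 in all.

4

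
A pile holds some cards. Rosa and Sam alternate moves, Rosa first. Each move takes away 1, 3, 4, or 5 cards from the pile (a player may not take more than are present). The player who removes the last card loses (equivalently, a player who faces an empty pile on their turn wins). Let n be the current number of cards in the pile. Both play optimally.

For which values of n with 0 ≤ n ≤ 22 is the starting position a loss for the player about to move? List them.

Work bottom-up. With no move the player to move wins. Otherwise the position is W if at least one move leads to an L position for the opponent, and L if every move leads to a W.
n=0: no move; the opponent has just taken the last card and therefore loses → W
n=1: only reaches 0(W), which is W → L
n=2: reaches L-position 1 → W
n=3: only reaches 2(W), 0(W), all W → L
n=4: reaches L-position 3 → W
n=5: reaches L-position 1 → W
n=6: reaches L-position 3 → W
n=7: reaches L-position 3 → W
n=8: reaches L-position 3 → W
n=9: only reaches 8(W), 6(W), 5(W), 4(W), all W → L
n=10: reaches L-position 9 → W
n=11: only reaches 10(W), 8(W), 7(W), 6(W), all W → L
n=12: reaches L-position 11 → W
n=13: reaches L-position 9 → W
n=14: reaches L-position 11 → W
n=15: reaches L-position 11 → W
n=16: reaches L-position 11 → W
n=17: only reaches 16(W), 14(W), 13(W), 12(W), all W → L
n=18: reaches L-position 17 → W
n=19: only reaches 18(W), 16(W), 15(W), 14(W), all W → L
n=20: reaches L-position 19 → W
n=21: reaches L-position 17 → W
n=22: reaches L-position 19 → W
Reading off the rows marked L gives the requested list; there are 6 such values of n.

1, 3, 9, 11, 17, 19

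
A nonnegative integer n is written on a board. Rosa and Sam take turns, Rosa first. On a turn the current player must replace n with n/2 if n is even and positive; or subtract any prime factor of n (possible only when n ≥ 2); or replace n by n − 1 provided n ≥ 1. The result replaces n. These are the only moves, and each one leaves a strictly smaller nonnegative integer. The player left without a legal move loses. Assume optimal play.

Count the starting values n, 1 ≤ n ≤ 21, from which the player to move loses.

Build the W/L table. Terminal = L. A non-terminal position is W if it has a move to some L; otherwise it is L.
n=0: no move → L
n=1: →0(L), so W
n=2: →0(L), so W
n=3: →0(L), so W
n=4: →2(W), 3(W) — all W, so L
n=5: →0(L), so W
n=6: →4(L), so W
n=7: →0(L), so W
n=8: →4(L), so W
n=9: →6(W), 8(W) — all W, so L
n=10: →9(L), so W
n=11: →0(L), so W
n=12: →9(L), so W
n=13: →0(L), so W
n=14: →7(W), 12(W), 13(W) — all W, so L
n=15: →14(L), so W
n=16: →14(L), so W
n=17: →0(L), so W
n=18: →9(L), so W
n=19: →0(L), so W
n=20: →10(W), 15(W), 18(W), 19(W) — all W, so L
n=21: →14(L), so W
L entries with 1 ≤ n ≤ 21 (n=0 is outside the asked range and is not counted): n = 4, 9, 14, 20; that makes 4.

4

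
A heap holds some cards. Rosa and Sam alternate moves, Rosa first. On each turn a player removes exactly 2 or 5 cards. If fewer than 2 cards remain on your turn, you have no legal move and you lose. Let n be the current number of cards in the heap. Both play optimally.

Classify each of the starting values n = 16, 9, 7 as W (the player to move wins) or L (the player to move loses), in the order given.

Build the W/L table. Terminal = L. A non-terminal position is W if it has a move to some L; otherwise it is L.
n=0: no move → L
n=1: no move → L
n=2: reaches L-position 0 → W
n=3: reaches L-position 1 → W
n=4: only reaches 2(W), which is W → L
n=5: reaches L-position 0 → W
n=6: reaches L-position 4 → W
n=7: only reaches 5(W), 2(W), all W → L
n=8: only reaches 6(W), 3(W), all W → L
n=9: reaches L-position 7 → W
n=10: reaches L-position 8 → W
n=11: only reaches 9(W), 6(W), all W → L
n=12: reaches L-position 7 → W
n=13: reaches L-position 11 → W
n=14: only reaches 12(W), 9(W), all W → L
n=15: only reaches 13(W), 10(W), all W → L
n=16: reaches L-position 14 → W

16: W, 9: W, 7: L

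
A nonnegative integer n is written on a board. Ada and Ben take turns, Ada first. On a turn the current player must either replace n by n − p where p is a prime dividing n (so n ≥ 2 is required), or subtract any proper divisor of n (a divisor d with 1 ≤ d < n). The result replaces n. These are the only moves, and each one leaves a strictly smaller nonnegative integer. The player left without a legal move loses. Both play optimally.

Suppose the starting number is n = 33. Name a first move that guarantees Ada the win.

Label each position W (a win for the player to move) or L (a loss). A position with no legal move is L; any other position is W exactly when some move reaches an L, and L when every move reaches a W.
n=0: no move → L
n=1: no move → L
n=2: W (go to 0, an L position)
n=3: W (go to 0, an L position)
n=4: L (options 2(W), 3(W) are all W)
n=5: W (go to 0, an L position)
n=6: W (go to 4, an L position)
n=7: W (go to 0, an L position)
n=8: W (go to 4, an L position)
n=9: L (options 6(W), 8(W) are all W)
n=10: W (go to 9, an L position)
n=11: W (go to 0, an L position)
n=12: W (go to 9, an L position)
n=13: W (go to 0, an L position)
n=14: L (options 7(W), 12(W), 13(W) are all W)
n=15: W (go to 14, an L position)
n=16: W (go to 14, an L position)
n=17: W (go to 0, an L position)
n=18: W (go to 9, an L position)
n=19: W (go to 0, an L position)
n=20: L (options 10(W), 15(W), 16(W), 18(W), 19(W) are all W)
n=21: W (go to 14, an L position)
n=22: W (go to 20, an L position)
n=23: W (go to 0, an L position)
n=24: W (go to 20, an L position)
n=25: W (go to 20, an L position)
n=26: L (options 13(W), 24(W), 25(W) are all W)
n=27: W (go to 26, an L position)
n=28: W (go to 14, an L position)
n=29: W (go to 0, an L position)
n=30: W (go to 20, an L position)
n=31: W (go to 0, an L position)
n=32: L (options 16(W), 24(W), 28(W), 30(W), 31(W) are all W)
n=33: W (go to 32, an L position)
From 33, the L positions reachable in one move are: 32.

Move to 32.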